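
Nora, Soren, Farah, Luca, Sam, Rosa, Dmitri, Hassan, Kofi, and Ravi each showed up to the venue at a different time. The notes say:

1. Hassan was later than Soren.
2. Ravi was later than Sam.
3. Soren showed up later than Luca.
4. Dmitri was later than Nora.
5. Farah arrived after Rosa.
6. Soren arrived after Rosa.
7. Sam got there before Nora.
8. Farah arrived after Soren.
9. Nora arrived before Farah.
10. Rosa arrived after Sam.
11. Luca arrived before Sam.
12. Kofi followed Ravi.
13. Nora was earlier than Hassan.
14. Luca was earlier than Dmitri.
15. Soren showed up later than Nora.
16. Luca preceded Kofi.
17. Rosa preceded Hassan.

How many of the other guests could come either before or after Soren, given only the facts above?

Forced before Soren: Luca, Nora, Rosa, and Sam; forced after Soren: Farah and Hassan.
That leaves Dmitri, Kofi, and Ravi with no forced order relative to Soren — 3.

3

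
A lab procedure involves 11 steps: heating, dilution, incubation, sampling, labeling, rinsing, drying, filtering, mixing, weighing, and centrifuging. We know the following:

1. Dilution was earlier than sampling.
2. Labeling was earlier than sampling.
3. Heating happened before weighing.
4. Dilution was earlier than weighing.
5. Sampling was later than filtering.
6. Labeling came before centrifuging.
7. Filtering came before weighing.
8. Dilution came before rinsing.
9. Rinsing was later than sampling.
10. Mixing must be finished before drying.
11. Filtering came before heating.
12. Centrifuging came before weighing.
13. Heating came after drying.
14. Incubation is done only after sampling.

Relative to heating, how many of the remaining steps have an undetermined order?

6

Forced before heating: drying, filtering, and mixing; forced after heating: weighing.
That leaves centrifuging, dilution, incubation, labeling, rinsing, and sampling with no forced order relative to heating — 6.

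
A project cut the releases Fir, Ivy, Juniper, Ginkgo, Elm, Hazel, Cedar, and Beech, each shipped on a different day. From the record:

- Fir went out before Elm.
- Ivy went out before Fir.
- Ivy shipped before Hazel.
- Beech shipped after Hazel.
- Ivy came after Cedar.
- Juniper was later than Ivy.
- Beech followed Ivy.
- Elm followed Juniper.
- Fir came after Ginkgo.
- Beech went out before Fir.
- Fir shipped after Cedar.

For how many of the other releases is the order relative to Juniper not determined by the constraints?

Forced before Juniper: Cedar and Ivy; forced after Juniper: Elm.
That leaves Beech, Fir, Ginkgo, and Hazel with no forced order relative to Juniper — 4.

4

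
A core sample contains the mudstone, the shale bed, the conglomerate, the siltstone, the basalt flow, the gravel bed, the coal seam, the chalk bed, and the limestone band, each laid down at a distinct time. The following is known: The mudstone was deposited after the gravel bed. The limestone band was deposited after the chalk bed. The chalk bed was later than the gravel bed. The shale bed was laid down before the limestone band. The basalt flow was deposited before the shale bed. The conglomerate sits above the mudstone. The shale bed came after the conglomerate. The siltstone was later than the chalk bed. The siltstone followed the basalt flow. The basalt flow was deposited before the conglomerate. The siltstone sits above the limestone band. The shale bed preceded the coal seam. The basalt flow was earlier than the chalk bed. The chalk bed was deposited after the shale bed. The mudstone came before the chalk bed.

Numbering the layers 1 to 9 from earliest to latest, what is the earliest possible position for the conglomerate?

4

The basalt flow, the gravel bed, and the mudstone must all come before the conglomerate — 3 forced predecessors.
Nothing else is forced ahead of the conglomerate, so its earliest slot is position 3 + 1 = 4.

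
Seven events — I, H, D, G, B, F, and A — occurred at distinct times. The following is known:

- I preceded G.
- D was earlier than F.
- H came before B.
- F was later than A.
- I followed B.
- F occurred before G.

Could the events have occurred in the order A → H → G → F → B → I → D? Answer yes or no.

no

The constraints require D before F, but in the proposed sequence F appears ahead of D. That one violation is enough.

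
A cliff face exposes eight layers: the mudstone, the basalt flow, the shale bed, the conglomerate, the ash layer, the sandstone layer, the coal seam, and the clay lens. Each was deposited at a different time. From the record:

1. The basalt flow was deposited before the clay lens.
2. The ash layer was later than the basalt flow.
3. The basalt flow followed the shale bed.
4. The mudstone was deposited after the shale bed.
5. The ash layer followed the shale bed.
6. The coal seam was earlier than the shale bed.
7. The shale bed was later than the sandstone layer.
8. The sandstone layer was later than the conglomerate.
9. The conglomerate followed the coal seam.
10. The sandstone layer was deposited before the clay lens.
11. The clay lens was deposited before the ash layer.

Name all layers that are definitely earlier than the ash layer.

the basalt flow, the clay lens, the coal seam, the conglomerate, the sandstone layer, the shale bed

Directly stated before the ash layer: the basalt flow, the clay lens, and the shale bed.
The coal seam reaches the ash layer via the coal seam → the shale bed → the ash layer.
The conglomerate reaches the ash layer via the conglomerate → the sandstone layer → the shale bed → the ash layer.
The sandstone layer reaches the ash layer via the sandstone layer → the shale bed → the ash layer.
No chain forces the mudstone ahead of the ash layer.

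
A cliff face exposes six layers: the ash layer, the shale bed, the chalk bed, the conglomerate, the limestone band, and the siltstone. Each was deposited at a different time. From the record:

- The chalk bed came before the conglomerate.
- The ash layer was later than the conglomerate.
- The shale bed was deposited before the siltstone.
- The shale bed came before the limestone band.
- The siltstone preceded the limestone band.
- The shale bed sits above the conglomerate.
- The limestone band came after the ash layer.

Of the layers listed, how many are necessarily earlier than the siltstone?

3

Directly stated before the siltstone: the shale bed.
The chalk bed reaches the siltstone via the chalk bed → the conglomerate → the shale bed → the siltstone.
The conglomerate reaches the siltstone via the conglomerate → the shale bed → the siltstone.
No chain forces the limestone band (or any of the others) ahead of the siltstone.
That's the chalk bed, the conglomerate, and the shale bed — 3 in all.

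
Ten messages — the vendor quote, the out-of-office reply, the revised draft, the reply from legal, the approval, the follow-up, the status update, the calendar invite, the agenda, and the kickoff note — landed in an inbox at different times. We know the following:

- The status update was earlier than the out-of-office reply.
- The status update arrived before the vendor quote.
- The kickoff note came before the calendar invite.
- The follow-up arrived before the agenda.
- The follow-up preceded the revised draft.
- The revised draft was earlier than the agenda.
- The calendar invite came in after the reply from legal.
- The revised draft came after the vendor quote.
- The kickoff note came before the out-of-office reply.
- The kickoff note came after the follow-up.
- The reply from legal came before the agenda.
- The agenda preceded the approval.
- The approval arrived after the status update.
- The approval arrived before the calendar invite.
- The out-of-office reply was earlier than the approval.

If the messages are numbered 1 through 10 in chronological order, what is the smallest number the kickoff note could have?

The follow-up must come before the kickoff note — 1 forced predecessor.
Nothing else is forced ahead of the kickoff note, so its earliest slot is position 1 + 1 = 2.

2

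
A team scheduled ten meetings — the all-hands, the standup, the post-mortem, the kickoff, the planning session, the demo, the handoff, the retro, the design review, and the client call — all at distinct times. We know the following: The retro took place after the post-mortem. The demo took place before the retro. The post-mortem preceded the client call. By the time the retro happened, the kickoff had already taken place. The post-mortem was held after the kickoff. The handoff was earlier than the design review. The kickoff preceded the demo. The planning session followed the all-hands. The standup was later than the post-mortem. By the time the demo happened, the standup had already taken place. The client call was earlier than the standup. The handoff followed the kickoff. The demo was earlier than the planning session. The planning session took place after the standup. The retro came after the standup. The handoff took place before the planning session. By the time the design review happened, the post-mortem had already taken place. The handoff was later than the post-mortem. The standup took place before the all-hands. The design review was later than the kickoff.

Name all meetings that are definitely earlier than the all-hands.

the client call, the kickoff, the post-mortem, the standup

Directly stated before the all-hands: the standup.
The client call reaches the all-hands via the client call → the standup → the all-hands.
The kickoff reaches the all-hands via the kickoff → the post-mortem → the standup → the all-hands.
The post-mortem reaches the all-hands via the post-mortem → the standup → the all-hands.
No chain forces the planning session (or any of the others) ahead of the all-hands.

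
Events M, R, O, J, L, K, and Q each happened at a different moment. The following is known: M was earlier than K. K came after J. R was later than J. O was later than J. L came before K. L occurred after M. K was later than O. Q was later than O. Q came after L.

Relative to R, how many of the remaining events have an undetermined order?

Forced before R: J.
That leaves K, L, M, O, and Q with no forced order relative to R — 5.

5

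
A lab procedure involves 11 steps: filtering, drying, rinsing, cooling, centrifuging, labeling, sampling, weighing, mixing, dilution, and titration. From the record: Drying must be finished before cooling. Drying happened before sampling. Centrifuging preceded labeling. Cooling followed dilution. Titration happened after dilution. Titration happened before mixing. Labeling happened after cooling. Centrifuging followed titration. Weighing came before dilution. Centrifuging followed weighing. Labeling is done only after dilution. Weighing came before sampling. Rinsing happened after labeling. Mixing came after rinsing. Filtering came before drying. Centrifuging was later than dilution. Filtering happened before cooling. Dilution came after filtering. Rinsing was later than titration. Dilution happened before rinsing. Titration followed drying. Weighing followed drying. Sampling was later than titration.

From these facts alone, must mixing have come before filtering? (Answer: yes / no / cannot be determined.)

no

Tracing the constraints gives filtering → drying → titration → mixing, so filtering must come before mixing.
That means mixing cannot be before filtering.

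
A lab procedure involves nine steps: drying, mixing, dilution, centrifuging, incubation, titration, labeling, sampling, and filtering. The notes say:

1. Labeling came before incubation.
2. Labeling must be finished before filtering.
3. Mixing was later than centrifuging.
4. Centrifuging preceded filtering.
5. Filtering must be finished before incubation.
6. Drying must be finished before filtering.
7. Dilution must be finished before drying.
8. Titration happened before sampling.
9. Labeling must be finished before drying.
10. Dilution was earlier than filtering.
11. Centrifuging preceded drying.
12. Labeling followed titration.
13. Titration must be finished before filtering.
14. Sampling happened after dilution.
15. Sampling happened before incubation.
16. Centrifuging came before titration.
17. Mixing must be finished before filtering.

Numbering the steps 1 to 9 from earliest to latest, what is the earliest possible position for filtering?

7

Centrifuging, dilution, drying, labeling, mixing, and titration must all come before filtering — 6 forced predecessors.
Nothing else is forced ahead of filtering, so its earliest slot is position 6 + 1 = 7.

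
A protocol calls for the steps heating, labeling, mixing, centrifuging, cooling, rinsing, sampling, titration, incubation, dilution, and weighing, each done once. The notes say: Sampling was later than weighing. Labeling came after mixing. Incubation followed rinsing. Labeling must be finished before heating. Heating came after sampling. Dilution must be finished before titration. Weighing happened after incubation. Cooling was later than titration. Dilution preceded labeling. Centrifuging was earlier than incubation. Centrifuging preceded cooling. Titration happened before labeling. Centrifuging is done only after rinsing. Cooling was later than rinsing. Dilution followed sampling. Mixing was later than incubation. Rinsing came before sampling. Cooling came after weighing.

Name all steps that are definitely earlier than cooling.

centrifuging, dilution, incubation, rinsing, sampling, titration, weighing

Directly stated before cooling: centrifuging, rinsing, titration, and weighing.
Dilution reaches cooling via dilution → titration → cooling.
Incubation reaches cooling via incubation → weighing → cooling.
Sampling reaches cooling via sampling → dilution → titration → cooling.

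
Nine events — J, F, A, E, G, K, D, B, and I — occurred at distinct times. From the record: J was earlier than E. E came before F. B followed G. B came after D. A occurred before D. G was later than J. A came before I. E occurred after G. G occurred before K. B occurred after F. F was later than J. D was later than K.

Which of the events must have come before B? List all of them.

Directly stated before B: D, F, and G.
A reaches B via A → D → B.
E reaches B via E → F → B.
J reaches B via J → G → B.
Likewise K reaches B by chaining the stated constraints.
No chain forces I ahead of B.

A, D, E, F, G, J, K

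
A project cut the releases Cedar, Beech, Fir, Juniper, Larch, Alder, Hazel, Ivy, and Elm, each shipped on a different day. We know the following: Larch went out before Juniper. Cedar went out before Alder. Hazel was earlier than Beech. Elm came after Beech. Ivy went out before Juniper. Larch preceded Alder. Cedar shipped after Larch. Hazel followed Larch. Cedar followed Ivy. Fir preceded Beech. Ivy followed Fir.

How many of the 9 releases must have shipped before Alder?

4

Directly stated before Alder: Cedar and Larch.
Fir reaches Alder via Fir → Ivy → Cedar → Alder.
Ivy reaches Alder via Ivy → Cedar → Alder.
That's Cedar, Fir, Ivy, and Larch — 4 in all.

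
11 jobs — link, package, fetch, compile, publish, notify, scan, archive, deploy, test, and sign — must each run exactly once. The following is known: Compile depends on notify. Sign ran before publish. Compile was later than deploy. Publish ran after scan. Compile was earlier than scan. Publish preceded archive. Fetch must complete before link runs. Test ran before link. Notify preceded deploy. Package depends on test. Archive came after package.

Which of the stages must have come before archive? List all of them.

compile, deploy, notify, package, publish, scan, sign, test

Directly stated before archive: package and publish.
Compile reaches archive via compile → scan → publish → archive.
Deploy reaches archive via deploy → compile → scan → publish → archive.
Notify reaches archive via notify → compile → scan → publish → archive.
Likewise scan, sign, and test each reach archive by chaining the stated constraints.
No chain forces fetch (or any of the others) ahead of archive.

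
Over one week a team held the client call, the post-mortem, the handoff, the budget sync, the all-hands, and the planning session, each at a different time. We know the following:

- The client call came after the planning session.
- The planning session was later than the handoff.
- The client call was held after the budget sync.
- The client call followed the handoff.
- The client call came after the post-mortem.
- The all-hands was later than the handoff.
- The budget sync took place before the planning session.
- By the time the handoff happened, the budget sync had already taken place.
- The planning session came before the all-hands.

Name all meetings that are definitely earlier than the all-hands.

the budget sync, the handoff, the planning session

Directly stated before the all-hands: the handoff and the planning session.
The budget sync reaches the all-hands via the budget sync → the handoff → the all-hands.
No chain forces the post-mortem (or any of the others) ahead of the all-hands.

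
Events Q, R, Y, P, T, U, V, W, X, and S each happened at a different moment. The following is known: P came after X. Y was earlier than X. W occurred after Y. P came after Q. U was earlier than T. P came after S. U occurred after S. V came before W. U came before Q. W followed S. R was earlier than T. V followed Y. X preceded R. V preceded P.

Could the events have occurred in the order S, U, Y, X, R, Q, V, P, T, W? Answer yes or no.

yes

Check each stated constraint against the proposed order — e.g. U is ahead of T; S is ahead of W. Every pair is in the required order; nothing is violated.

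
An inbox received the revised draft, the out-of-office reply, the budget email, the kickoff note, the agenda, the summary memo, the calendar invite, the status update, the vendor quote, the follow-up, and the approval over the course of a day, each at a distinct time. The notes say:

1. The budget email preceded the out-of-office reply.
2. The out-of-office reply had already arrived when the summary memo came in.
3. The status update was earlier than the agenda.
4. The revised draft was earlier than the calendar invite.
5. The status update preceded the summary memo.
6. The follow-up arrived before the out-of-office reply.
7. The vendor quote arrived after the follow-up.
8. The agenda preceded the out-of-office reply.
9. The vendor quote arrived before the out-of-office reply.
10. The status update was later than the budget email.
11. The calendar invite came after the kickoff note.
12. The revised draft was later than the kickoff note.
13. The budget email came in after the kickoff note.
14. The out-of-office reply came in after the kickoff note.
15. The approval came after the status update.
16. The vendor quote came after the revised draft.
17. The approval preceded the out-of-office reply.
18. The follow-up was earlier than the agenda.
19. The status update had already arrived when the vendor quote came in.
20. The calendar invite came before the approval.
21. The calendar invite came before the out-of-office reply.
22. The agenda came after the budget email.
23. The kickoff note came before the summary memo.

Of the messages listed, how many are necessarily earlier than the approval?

5

Directly stated before the approval: the calendar invite and the status update.
The budget email reaches the approval via the budget email → the status update → the approval.
The kickoff note reaches the approval via the kickoff note → the calendar invite → the approval.
The revised draft reaches the approval via the revised draft → the calendar invite → the approval.
No chain forces the agenda (or any of the others) ahead of the approval.
That's the budget email, the calendar invite, the kickoff note, the revised draft, and the status update — 5 in all.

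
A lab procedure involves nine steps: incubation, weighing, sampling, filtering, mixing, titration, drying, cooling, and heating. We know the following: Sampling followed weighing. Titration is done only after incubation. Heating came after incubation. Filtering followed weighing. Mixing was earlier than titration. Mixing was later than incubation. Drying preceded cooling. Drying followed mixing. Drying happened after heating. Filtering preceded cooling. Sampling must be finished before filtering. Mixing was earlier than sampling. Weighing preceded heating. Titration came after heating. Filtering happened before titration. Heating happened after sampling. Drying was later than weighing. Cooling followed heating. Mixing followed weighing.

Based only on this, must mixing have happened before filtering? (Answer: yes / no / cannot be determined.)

yes

Chain the constraints: mixing → sampling → filtering. Each link is directly stated, so mixing comes before filtering.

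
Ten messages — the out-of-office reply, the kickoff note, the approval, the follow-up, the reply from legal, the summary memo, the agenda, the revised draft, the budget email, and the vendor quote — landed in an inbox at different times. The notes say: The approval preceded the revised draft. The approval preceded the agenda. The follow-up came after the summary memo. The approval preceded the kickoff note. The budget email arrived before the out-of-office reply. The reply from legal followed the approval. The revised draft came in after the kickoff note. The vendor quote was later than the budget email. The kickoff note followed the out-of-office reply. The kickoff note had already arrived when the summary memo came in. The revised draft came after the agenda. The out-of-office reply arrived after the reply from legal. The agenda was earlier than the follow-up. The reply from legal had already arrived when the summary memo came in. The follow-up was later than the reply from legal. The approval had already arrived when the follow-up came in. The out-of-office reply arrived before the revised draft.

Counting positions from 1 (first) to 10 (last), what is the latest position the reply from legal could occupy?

The reply from legal must come before the follow-up, the kickoff note, the out-of-office reply, the revised draft, and the summary memo — 5 messages forced after it.
Everything else can be placed before the reply from legal in some valid order, so the reply from legal can sit as late as position 10 − 5 = 5.

5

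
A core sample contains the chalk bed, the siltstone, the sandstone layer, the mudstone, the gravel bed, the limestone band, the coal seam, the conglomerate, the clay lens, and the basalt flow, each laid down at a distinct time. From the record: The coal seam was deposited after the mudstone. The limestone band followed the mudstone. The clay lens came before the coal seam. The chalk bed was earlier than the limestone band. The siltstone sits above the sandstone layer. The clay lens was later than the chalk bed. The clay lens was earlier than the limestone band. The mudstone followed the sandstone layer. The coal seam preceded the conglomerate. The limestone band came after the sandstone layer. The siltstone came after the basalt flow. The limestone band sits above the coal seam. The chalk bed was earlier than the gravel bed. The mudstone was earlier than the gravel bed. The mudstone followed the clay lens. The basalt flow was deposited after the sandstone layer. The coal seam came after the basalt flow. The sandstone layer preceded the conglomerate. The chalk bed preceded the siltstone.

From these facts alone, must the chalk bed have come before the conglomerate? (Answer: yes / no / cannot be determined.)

Chain the constraints: the chalk bed → the clay lens → the coal seam → the conglomerate. Each link is directly stated, so the chalk bed comes before the conglomerate.

yes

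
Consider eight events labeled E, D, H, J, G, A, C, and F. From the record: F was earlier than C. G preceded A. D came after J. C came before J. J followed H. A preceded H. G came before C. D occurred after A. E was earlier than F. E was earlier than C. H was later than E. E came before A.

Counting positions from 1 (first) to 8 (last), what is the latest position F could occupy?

5

F must come before C, D, and J — 3 events forced after it.
Everything else can be placed before F in some valid order, so F can sit as late as position 8 − 3 = 5.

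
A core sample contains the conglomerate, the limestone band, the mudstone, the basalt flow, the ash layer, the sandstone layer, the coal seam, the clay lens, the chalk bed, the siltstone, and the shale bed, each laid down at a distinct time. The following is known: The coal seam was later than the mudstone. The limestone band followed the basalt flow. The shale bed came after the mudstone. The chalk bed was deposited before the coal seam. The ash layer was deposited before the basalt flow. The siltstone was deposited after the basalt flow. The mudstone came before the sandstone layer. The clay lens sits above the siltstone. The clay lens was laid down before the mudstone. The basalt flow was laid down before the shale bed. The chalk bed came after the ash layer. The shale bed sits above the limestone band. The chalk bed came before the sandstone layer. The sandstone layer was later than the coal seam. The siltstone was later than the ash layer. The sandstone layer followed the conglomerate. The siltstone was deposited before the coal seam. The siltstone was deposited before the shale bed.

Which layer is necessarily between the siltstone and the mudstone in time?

the clay lens

Tracing the constraints gives the siltstone → the clay lens → the mudstone, so the clay lens sits after the siltstone and before the mudstone.
No other layer is forced both after the siltstone and before the mudstone.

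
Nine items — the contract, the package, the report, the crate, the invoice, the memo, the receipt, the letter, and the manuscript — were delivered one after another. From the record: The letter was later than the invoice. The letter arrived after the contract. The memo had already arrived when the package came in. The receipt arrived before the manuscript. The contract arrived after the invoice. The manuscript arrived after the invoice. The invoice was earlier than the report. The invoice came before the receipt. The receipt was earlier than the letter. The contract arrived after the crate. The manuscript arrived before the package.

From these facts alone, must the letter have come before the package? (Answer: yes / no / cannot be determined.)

No chain of stated constraints runs from the letter to the package, and none runs from the package to the letter either.
So the relative order of the letter and the package is not fixed by the given facts.

cannot be determined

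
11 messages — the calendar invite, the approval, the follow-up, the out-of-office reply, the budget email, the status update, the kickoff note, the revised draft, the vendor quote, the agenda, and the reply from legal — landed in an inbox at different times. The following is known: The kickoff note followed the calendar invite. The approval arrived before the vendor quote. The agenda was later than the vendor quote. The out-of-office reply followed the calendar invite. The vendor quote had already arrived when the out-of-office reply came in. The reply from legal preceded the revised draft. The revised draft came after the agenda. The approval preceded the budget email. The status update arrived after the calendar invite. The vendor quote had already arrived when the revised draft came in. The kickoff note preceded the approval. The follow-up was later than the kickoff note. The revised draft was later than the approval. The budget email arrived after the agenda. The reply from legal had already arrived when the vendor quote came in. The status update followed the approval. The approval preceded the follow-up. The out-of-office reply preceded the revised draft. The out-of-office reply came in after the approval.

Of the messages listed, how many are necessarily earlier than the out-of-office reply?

Directly stated before the out-of-office reply: the approval, the calendar invite, and the vendor quote.
The kickoff note reaches the out-of-office reply via the kickoff note → the approval → the out-of-office reply.
The reply from legal reaches the out-of-office reply via the reply from legal → the vendor quote → the out-of-office reply.
No chain forces the revised draft (or any of the others) ahead of the out-of-office reply.
That's the approval, the calendar invite, the kickoff note, the reply from legal, and the vendor quote — 5 in all.

5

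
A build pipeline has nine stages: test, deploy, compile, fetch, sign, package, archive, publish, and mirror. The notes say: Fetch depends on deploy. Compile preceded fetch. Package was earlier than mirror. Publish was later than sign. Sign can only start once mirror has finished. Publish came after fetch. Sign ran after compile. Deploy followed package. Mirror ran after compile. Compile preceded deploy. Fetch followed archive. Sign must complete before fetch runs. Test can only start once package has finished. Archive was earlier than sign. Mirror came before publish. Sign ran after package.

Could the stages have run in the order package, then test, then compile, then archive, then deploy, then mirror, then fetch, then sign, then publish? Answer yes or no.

The constraints require sign before fetch, but in the proposed sequence fetch appears ahead of sign. That one violation is enough.

no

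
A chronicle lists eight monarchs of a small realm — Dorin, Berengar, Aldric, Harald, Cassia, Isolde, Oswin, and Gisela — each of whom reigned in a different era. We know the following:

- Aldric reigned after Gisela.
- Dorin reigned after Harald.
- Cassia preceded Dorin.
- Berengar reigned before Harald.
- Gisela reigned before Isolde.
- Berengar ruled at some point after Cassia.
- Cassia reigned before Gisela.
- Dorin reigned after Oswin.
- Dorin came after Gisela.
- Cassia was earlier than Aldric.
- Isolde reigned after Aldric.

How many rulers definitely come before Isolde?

3

Directly stated before Isolde: Aldric and Gisela.
Cassia reaches Isolde via Cassia → Gisela → Isolde.
No chain forces Harald (or any of the others) ahead of Isolde.
That's Aldric, Cassia, and Gisela — 3 in all.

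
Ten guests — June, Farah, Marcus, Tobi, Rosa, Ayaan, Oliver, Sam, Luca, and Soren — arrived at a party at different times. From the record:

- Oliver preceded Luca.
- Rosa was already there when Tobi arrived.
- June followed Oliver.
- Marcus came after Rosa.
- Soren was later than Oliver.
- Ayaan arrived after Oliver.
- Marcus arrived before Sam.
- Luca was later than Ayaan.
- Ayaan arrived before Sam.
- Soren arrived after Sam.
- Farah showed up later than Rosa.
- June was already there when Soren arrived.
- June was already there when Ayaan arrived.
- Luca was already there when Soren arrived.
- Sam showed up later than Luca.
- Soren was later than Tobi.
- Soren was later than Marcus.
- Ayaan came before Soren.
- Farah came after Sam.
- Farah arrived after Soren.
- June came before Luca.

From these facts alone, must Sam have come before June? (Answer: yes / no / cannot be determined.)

Tracing the constraints gives June → Luca → Sam, so June must come before Sam.
That means Sam cannot be before June.

no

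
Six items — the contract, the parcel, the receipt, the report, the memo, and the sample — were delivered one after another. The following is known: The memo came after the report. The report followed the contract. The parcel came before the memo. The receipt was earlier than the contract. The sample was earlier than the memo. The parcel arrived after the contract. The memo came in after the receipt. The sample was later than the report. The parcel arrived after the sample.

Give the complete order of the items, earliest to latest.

The constraints fix every adjacent pair, so only one ordering works:
the receipt → the contract → the report → the sample → the parcel → the memo.

the receipt, the contract, the report, the sample, the parcel, the memo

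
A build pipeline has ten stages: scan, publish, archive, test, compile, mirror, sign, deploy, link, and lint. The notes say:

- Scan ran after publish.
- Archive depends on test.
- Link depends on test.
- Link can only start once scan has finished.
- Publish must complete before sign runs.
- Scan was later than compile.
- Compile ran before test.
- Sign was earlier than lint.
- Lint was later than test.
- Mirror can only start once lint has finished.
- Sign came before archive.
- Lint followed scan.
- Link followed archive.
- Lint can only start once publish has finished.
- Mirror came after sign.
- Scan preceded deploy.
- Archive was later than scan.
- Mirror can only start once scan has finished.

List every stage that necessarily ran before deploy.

compile, publish, scan

Directly stated before deploy: scan.
Compile reaches deploy via compile → scan → deploy.
Publish reaches deploy via publish → scan → deploy.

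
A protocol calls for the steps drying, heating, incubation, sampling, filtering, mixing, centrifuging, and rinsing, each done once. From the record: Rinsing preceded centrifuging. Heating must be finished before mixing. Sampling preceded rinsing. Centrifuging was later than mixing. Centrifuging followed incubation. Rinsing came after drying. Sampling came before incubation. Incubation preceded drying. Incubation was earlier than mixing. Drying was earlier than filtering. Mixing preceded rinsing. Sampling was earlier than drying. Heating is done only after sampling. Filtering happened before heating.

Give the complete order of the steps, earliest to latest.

sampling, incubation, drying, filtering, heating, mixing, rinsing, centrifuging

The constraints fix every adjacent pair, so only one ordering works:
sampling → incubation → drying → filtering → heating → mixing → rinsing → centrifuging.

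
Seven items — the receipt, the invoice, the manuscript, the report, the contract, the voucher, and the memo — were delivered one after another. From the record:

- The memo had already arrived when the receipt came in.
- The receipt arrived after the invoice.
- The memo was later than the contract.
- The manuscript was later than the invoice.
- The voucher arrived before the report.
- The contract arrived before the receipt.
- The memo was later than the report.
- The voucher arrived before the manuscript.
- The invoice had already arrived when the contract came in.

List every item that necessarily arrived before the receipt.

the contract, the invoice, the memo, the report, the voucher

Directly stated before the receipt: the contract, the invoice, and the memo.
The report reaches the receipt via the report → the memo → the receipt.
The voucher reaches the receipt via the voucher → the report → the memo → the receipt.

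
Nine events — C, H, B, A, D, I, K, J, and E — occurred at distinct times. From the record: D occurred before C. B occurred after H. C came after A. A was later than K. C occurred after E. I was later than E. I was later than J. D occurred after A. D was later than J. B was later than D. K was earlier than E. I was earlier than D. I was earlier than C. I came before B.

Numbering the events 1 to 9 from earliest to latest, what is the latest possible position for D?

7

D must come before B and C — 2 events forced after it.
Everything else can be placed before D in some valid order, so D can sit as late as position 9 − 2 = 7.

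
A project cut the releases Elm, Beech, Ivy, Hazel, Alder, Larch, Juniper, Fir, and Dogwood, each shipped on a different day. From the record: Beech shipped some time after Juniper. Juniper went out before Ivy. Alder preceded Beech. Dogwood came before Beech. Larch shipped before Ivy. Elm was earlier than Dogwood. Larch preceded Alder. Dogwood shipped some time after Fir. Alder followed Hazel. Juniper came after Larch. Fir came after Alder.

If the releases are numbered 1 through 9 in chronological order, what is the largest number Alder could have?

Alder must come before Beech, Dogwood, and Fir — 3 releases forced after it.
Everything else can be placed before Alder in some valid order, so Alder can sit as late as position 9 − 3 = 6.

6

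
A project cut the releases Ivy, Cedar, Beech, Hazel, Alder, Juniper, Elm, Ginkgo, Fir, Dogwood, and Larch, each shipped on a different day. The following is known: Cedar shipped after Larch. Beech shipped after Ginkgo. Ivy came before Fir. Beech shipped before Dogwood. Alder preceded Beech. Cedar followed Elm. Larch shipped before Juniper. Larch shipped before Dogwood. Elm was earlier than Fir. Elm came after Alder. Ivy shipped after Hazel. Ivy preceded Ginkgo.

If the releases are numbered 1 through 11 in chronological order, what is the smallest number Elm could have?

Alder must come before Elm — 1 forced predecessor.
Nothing else is forced ahead of Elm, so its earliest slot is position 1 + 1 = 2.

2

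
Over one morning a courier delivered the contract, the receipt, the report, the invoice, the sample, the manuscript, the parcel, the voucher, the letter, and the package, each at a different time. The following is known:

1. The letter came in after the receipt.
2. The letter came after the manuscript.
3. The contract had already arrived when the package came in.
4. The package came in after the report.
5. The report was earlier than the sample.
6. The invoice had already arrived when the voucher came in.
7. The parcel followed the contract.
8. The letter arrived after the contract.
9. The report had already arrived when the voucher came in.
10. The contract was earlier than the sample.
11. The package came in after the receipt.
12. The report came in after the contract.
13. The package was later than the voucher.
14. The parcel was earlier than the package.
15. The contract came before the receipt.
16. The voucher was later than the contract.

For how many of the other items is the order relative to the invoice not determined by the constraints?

Forced after the invoice: the package and the voucher.
That leaves the contract, the letter, the manuscript, the parcel, the receipt, the report, and the sample with no forced order relative to the invoice — 7.

7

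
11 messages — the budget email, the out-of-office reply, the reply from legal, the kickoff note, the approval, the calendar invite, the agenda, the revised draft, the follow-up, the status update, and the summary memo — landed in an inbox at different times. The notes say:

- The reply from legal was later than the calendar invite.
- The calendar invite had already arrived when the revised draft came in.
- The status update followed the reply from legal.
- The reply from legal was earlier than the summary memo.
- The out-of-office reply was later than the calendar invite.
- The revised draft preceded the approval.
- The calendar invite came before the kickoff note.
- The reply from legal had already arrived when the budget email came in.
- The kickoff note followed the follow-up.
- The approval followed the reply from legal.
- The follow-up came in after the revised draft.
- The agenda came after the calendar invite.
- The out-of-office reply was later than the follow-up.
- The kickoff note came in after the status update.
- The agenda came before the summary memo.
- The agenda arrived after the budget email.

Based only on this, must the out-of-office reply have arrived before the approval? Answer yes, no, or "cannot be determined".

No chain of stated constraints runs from the out-of-office reply to the approval, and none runs from the approval to the out-of-office reply either.
So the relative order of the out-of-office reply and the approval is not fixed by the given facts.

cannot be determined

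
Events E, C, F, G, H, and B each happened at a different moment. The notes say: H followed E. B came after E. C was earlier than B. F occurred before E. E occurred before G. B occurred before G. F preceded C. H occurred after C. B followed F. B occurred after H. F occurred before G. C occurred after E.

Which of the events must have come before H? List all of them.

C, E, F

Directly stated before H: C and E.
F reaches H via F → E → H.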